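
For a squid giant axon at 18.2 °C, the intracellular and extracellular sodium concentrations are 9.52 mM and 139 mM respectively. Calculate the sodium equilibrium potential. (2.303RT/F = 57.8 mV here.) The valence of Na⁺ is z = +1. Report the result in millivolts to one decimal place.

E = (57.8/z) · log₁₀([Na⁺]_out/[Na⁺]_in) with z = +1.
= (57.8/1) · log₁₀(139/9.52) = 57.80 · log₁₀(14.6)
= 57.80 · (1.1644) = 67.30 mV

67.3 mV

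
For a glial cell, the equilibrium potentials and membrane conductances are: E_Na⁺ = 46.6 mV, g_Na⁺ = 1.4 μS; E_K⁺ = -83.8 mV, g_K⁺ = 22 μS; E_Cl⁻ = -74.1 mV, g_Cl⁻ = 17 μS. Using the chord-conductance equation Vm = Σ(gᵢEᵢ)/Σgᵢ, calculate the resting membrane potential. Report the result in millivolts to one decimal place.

-75.2 mV

Σ gᵢEᵢ = 1.4·(46.6) + 22·(-83.8) + 17·(-74.1) = -3038.06
Σ gᵢ = 1.4 + 22 + 17 = 40.4
Vm = -3038.06 / 40.4 = -75.20 mV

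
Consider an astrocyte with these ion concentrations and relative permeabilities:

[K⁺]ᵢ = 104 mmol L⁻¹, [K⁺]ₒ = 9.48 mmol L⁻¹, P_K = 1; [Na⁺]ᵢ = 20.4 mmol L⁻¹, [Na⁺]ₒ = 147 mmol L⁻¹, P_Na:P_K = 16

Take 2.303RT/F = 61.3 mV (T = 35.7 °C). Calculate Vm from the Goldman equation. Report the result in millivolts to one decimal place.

Vm = 61.3 · log₁₀[(Σ P·[cation]ₒ + Σ P·[anion]ᵢ) / (Σ P·[cation]ᵢ + Σ P·[anion]ₒ)]
Numerator = 1×9.48 + 16×147 = 2361
Denominator = 1×104 + 16×20.4 = 430.4
Vm = 61.3 · log₁₀(5.4867) = 61.3 × (0.7393) = 45.32 mV

45.3 mV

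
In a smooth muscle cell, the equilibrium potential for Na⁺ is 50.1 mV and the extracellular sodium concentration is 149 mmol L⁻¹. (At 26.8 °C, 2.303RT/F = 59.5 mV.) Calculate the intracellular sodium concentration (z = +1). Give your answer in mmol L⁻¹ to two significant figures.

21 mmol L⁻¹

Nernst: E = (59.5/1) · log₁₀([out]/[in]), so log₁₀([out]/[in]) = 50.1 × 1 / 59.5 = 0.8420.
[out]/[in] = 10^(0.8420) = 6.951.
[in] = 149 / 6.951 = 21.44 mmol L⁻¹.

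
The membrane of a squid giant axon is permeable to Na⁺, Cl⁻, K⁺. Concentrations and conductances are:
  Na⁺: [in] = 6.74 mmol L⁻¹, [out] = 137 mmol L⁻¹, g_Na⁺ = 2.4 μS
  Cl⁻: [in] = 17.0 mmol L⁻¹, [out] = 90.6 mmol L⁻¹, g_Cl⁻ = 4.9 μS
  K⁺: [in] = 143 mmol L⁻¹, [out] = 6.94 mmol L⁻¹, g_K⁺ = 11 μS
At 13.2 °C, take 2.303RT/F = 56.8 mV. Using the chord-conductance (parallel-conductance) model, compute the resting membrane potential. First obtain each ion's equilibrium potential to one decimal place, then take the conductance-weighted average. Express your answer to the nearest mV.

E_Na⁺ = (56.8/1)·log₁₀(137/6.74) = 74.3 mV
E_Cl⁻ = (56.8/-1)·log₁₀(90.6/17.0) = -41.3 mV
E_K⁺ = (56.8/1)·log₁₀(6.94/143) = -74.6 mV
Vm = (Σ gᵢEᵢ)/(Σ gᵢ) = (2.4·74.3 + 4.9·-41.3 + 11·-74.6) / (2.4 + 4.9 + 11)
= -844.65 / 18.3 = -46.16 mV

-46 mV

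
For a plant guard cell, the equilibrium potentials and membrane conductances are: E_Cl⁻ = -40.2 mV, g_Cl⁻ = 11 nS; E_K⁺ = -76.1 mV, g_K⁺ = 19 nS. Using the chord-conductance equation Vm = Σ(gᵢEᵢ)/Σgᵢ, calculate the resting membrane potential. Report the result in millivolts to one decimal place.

-62.9 mV

Σ gᵢEᵢ = 11·(-40.2) + 19·(-76.1) = -1888.10
Σ gᵢ = 11 + 19 = 30
Vm = -1888.10 / 30 = -62.94 mV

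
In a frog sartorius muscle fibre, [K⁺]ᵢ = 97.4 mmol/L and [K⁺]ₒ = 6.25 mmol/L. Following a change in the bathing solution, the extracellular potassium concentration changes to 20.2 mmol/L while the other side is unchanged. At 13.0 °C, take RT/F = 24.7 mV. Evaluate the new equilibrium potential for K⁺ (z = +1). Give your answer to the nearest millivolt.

After the shift: [K⁺]_out = 20.2, [K⁺]_in = 97.4 mmol/L.
E_new = (24.7/1)·ln(20.2/97.4) = 24.70 · (-1.5731) = -38.86 mV

-39 mV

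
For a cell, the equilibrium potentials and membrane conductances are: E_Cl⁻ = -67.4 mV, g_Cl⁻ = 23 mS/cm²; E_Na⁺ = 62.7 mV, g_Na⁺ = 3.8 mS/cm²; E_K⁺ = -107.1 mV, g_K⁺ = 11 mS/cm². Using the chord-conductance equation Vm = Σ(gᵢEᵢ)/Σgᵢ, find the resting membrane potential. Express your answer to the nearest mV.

-66 mV

Σ gᵢEᵢ = 23·(-67.4) + 3.8·(62.7) + 11·(-107.1) = -2490.04
Σ gᵢ = 23 + 3.8 + 11 = 37.8
Vm = -2490.04 / 37.8 = -65.87 mV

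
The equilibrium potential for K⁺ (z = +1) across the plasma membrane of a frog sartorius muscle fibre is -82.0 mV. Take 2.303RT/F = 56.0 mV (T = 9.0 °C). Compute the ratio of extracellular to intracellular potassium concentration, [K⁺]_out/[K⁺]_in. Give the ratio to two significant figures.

0.034

log₁₀([out]/[in]) = E·z/(56.0) = -82.0 × 1 / 56.0 = -1.4643
[out]/[in] = 10^(-1.4643) = 0.03433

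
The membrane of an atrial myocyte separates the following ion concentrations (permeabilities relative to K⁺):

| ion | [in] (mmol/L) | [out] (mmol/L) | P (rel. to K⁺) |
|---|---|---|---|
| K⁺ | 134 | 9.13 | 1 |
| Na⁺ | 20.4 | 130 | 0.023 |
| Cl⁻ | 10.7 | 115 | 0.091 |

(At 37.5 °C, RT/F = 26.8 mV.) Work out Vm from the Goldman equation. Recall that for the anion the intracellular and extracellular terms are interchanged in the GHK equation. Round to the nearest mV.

Vm = 26.8 · ln[(Σ P·[cation]ₒ + Σ P·[anion]ᵢ) / (Σ P·[cation]ᵢ + Σ P·[anion]ₒ)]
Numerator = 1×9.13 + 0.023×130 + 0.091×10.7 = 13.09
Denominator = 1×134 + 0.023×20.4 + 0.091×115 = 144.9
Vm = 26.8 · ln(0.090342) = 26.8 × (-2.4041) = -64.43 mV

-64 mV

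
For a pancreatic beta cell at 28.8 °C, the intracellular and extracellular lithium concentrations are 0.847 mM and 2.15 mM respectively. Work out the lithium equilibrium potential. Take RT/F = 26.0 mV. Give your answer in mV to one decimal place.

24.2 mV

E = (26.0/z) · ln([Li⁺]_out/[Li⁺]_in) with z = +1.
= (26.0/1) · ln(2.15/0.847) = 26.00 · ln(2.538)
= 26.00 · (0.9315) = 24.22 mV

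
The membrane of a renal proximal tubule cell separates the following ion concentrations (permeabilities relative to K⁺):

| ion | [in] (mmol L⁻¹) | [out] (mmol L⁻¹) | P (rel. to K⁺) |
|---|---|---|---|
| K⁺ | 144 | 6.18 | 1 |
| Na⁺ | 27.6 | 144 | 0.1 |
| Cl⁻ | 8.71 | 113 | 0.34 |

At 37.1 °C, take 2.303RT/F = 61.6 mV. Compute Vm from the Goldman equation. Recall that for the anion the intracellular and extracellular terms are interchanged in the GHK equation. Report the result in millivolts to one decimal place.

Vm = 61.6 · log₁₀[(Σ P·[cation]ₒ + Σ P·[anion]ᵢ) / (Σ P·[cation]ᵢ + Σ P·[anion]ₒ)]
Numerator = 1×6.18 + 0.1×144 + 0.34×8.71 = 23.54
Denominator = 1×144 + 0.1×27.6 + 0.34×113 = 185.2
Vm = 61.6 · log₁₀(0.12713) = 61.6 × (-0.8958) = -55.18 mV

-55.2 mV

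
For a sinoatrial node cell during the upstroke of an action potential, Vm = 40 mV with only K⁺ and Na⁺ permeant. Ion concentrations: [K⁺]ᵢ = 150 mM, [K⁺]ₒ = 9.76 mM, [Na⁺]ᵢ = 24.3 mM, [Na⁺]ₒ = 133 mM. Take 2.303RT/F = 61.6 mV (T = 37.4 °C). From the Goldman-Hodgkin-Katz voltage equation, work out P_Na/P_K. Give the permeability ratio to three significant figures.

26.8

Let α = P_Na/P_K. GHK: Vm = 61.6·log₁₀[(Kₒ + α·Naₒ)/(Kᵢ + α·Naᵢ)].
10^(Vm/61.6) = 10^(40.0/61.6) = 4.4602
So 4.4602·(Kᵢ + α·Naᵢ) = Kₒ + α·Naₒ → α = (4.4602·150.0 − 9.76) / (133.0 − 4.4602·24.3)
α = (669 − 9.76) / (133.0 − 108.4) = 659.3/24.62 = 26.78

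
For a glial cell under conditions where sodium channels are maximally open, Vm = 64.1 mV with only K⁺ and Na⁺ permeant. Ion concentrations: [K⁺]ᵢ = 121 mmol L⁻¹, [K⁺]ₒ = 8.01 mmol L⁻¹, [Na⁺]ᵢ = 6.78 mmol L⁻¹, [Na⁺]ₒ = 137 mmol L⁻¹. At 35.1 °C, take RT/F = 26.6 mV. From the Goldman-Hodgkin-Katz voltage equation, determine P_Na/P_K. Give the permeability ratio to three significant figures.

21.8

Let α = P_Na/P_K. GHK: Vm = 26.6·ln[(Kₒ + α·Naₒ)/(Kᵢ + α·Naᵢ)].
e^(Vm/26.6) = e^(64.1/26.6) = 11.131
So 11.131·(Kᵢ + α·Naᵢ) = Kₒ + α·Naₒ → α = (11.131·121.0 − 8.01) / (137.0 − 11.131·6.78)
α = (1347 − 8.01) / (137.0 − 75.47) = 1339/61.53 = 21.76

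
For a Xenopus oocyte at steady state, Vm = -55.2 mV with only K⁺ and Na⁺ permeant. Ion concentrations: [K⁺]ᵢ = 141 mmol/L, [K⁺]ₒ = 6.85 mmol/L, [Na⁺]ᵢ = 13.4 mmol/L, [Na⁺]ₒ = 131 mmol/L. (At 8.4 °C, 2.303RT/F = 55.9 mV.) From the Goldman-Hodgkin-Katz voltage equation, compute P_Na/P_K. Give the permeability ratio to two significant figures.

0.059

Let α = P_Na/P_K. GHK: Vm = 55.9·log₁₀[(Kₒ + α·Naₒ)/(Kᵢ + α·Naᵢ)].
10^(Vm/55.9) = 10^(-55.2/55.9) = 0.10293
So 0.10293·(Kᵢ + α·Naᵢ) = Kₒ + α·Naₒ → α = (0.10293·141.0 − 6.85) / (131.0 − 0.10293·13.4)
α = (14.51 − 6.85) / (131.0 − 1.379) = 7.662/129.6 = 0.05911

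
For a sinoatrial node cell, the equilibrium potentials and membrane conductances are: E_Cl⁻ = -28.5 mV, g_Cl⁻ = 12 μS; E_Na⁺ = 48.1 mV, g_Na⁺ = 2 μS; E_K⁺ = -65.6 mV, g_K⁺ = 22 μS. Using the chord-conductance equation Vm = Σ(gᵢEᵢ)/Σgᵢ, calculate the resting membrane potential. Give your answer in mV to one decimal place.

Σ gᵢEᵢ = 12·(-28.5) + 2·(48.1) + 22·(-65.6) = -1689.00
Σ gᵢ = 12 + 2 + 22 = 36
Vm = -1689.00 / 36 = -46.92 mV

-46.9 mV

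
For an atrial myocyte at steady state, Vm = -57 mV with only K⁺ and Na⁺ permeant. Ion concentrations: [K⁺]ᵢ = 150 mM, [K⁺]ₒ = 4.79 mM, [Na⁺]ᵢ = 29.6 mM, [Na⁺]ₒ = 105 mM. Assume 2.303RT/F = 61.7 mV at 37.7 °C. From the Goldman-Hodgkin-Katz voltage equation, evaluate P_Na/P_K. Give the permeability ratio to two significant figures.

0.13

Let α = P_Na/P_K. GHK: Vm = 61.7·log₁₀[(Kₒ + α·Naₒ)/(Kᵢ + α·Naᵢ)].
10^(Vm/61.7) = 10^(-57.0/61.7) = 0.11917
So 0.11917·(Kᵢ + α·Naᵢ) = Kₒ + α·Naₒ → α = (0.11917·150.0 − 4.79) / (105.0 − 0.11917·29.6)
α = (17.88 − 4.79) / (105.0 − 3.527) = 13.09/101.5 = 0.129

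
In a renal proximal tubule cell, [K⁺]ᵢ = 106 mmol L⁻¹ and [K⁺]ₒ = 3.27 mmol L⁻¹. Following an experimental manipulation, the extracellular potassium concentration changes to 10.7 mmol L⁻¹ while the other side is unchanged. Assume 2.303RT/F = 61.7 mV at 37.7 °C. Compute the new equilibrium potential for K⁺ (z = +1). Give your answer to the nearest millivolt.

-61 mV

After the shift: [K⁺]_out = 10.7, [K⁺]_in = 106 mmol L⁻¹.
E_new = (61.7/1)·log₁₀(10.7/106) = 61.70 · (-0.9959) = -61.45 mV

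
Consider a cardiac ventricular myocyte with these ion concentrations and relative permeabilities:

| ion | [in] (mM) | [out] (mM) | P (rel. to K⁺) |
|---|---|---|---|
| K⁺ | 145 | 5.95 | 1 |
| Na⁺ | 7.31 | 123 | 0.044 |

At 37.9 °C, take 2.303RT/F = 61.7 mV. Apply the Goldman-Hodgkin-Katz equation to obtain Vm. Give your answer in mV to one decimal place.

Vm = 61.7 · log₁₀[(Σ P·[cation]ₒ + Σ P·[anion]ᵢ) / (Σ P·[cation]ᵢ + Σ P·[anion]ₒ)]
Numerator = 1×5.95 + 0.044×123 = 11.36
Denominator = 1×145 + 0.044×7.31 = 145.3
Vm = 61.7 · log₁₀(0.078185) = 61.7 × (-1.1069) = -68.29 mV

-68.3 mV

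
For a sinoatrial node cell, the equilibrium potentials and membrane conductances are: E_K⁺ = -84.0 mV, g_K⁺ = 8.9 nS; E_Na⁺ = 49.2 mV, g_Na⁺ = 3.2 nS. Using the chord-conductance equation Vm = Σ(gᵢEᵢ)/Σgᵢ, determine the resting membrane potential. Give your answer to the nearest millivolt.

-49 mV

Σ gᵢEᵢ = 8.9·(-84.0) + 3.2·(49.2) = -590.16
Σ gᵢ = 8.9 + 3.2 = 12.1
Vm = -590.16 / 12.1 = -48.77 mV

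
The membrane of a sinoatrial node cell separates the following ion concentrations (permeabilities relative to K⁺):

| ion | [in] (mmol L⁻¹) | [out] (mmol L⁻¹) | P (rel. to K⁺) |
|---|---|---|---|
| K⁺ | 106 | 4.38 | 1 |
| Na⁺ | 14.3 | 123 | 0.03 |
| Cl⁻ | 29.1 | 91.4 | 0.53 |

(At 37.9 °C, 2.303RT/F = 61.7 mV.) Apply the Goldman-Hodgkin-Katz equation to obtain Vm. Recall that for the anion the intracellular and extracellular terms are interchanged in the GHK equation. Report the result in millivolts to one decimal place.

-50.5 mV

Vm = 61.7 · log₁₀[(Σ P·[cation]ₒ + Σ P·[anion]ᵢ) / (Σ P·[cation]ᵢ + Σ P·[anion]ₒ)]
Numerator = 1×4.38 + 0.03×123 + 0.53×29.1 = 23.49
Denominator = 1×106 + 0.03×14.3 + 0.53×91.4 = 154.9
Vm = 61.7 · log₁₀(0.15169) = 61.7 × (-0.8190) = -50.53 mV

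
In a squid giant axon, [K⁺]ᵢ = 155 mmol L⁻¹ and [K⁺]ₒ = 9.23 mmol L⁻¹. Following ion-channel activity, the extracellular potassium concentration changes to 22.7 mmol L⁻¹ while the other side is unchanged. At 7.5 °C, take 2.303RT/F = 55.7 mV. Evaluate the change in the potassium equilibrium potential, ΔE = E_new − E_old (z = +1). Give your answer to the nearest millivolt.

E_old = (55.7/1)·log₁₀(9.23/155) = -68.24 mV
E_new = (55.7/1)·log₁₀(22.7/155) = -46.47 mV
ΔE = -46.47 − (-68.24) = 21.77 mV

22 mV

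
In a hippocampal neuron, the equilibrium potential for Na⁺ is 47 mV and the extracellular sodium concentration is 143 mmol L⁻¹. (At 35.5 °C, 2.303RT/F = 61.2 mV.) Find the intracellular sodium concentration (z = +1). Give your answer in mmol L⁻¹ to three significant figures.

Nernst: E = (61.2/1) · log₁₀([out]/[in]), so log₁₀([out]/[in]) = 47.0 × 1 / 61.2 = 0.7680.
[out]/[in] = 10^(0.7680) = 5.861.
[in] = 143 / 5.861 = 24.4 mmol L⁻¹.

24.4 mmol L⁻¹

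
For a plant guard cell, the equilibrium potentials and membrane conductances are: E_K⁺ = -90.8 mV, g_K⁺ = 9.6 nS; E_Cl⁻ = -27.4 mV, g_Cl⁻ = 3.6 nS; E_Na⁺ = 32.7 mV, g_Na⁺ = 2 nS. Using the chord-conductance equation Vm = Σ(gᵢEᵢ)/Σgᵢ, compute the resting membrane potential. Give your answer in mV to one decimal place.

-59.5 mV

Σ gᵢEᵢ = 9.6·(-90.8) + 3.6·(-27.4) + 2·(32.7) = -904.92
Σ gᵢ = 9.6 + 3.6 + 2 = 15.2
Vm = -904.92 / 15.2 = -59.53 mV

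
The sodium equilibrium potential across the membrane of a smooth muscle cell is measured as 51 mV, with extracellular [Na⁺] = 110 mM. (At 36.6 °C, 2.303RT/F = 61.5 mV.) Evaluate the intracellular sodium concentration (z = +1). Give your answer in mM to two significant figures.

Nernst: E = (61.5/1) · log₁₀([out]/[in]), so log₁₀([out]/[in]) = 51.0 × 1 / 61.5 = 0.8293.
[out]/[in] = 10^(0.8293) = 6.749.
[in] = 110 / 6.749 = 16.3 mM.

16 mM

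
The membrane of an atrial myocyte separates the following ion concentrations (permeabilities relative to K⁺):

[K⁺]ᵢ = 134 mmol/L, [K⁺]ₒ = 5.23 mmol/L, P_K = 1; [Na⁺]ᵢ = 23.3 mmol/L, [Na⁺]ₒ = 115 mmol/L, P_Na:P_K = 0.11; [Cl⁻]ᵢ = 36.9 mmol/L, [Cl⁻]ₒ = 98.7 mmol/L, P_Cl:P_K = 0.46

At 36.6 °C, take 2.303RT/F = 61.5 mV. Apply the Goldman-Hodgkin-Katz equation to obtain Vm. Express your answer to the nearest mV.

Vm = 61.5 · log₁₀[(Σ P·[cation]ₒ + Σ P·[anion]ᵢ) / (Σ P·[cation]ᵢ + Σ P·[anion]ₒ)]
Numerator = 1×5.23 + 0.11×115 + 0.46×36.9 = 34.85
Denominator = 1×134 + 0.11×23.3 + 0.46×98.7 = 182
Vm = 61.5 · log₁₀(0.19154) = 61.5 × (-0.7177) = -44.14 mV

-44 mV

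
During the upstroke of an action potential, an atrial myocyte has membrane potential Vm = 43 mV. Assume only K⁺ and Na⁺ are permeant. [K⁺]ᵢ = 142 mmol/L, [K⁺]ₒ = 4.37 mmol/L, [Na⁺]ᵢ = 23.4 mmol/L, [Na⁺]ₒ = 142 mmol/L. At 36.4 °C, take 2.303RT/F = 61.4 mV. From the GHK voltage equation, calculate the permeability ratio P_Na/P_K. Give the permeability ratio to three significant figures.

Let α = P_Na/P_K. GHK: Vm = 61.4·log₁₀[(Kₒ + α·Naₒ)/(Kᵢ + α·Naᵢ)].
10^(Vm/61.4) = 10^(43.0/61.4) = 5.0156
So 5.0156·(Kᵢ + α·Naᵢ) = Kₒ + α·Naₒ → α = (5.0156·142.0 − 4.37) / (142.0 − 5.0156·23.4)
α = (712.2 − 4.37) / (142.0 − 117.4) = 707.8/24.63 = 28.73

28.7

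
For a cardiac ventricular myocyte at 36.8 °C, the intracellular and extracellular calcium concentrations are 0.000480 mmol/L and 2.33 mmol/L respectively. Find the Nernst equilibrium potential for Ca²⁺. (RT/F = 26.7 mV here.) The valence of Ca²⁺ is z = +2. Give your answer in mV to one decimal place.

113.3 mV

E = (26.7/z) · ln([Ca²⁺]_out/[Ca²⁺]_in) with z = +2.
= (26.7/2) · ln(2.33/0.000480) = 13.35 · ln(4854)
= 13.35 · (8.4876) = 113.31 mV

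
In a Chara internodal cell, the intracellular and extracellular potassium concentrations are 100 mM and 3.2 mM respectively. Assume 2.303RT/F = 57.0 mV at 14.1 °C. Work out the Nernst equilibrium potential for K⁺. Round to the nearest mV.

E = (57.0/z) · log₁₀([K⁺]_out/[K⁺]_in) with z = +1.
= (57.0/1) · log₁₀(3.2/100) = 57.00 · log₁₀(0.032)
= 57.00 · (-1.4949) = -85.21 mV

-85 mV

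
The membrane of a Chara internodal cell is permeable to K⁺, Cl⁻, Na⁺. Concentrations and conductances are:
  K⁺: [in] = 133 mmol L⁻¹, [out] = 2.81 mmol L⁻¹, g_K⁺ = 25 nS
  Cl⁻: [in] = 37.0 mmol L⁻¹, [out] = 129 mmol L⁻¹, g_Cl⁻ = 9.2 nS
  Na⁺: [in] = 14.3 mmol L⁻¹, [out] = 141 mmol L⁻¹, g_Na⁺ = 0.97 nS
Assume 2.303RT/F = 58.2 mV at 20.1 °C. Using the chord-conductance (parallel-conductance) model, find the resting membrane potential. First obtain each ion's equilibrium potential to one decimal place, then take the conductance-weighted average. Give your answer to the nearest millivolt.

-76 mV

E_K⁺ = (58.2/1)·log₁₀(2.81/133) = -97.5 mV
E_Cl⁻ = (58.2/-1)·log₁₀(129/37.0) = -31.6 mV
E_Na⁺ = (58.2/1)·log₁₀(141/14.3) = 57.8 mV
Vm = (Σ gᵢEᵢ)/(Σ gᵢ) = (25·-97.5 + 9.2·-31.6 + 0.97·57.8) / (25 + 9.2 + 0.97)
= -2672.15 / 35.17 = -75.98 mV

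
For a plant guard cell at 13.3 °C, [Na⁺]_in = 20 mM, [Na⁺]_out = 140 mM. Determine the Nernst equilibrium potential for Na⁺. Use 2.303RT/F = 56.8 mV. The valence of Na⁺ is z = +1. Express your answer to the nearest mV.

E = (56.8/z) · log₁₀([Na⁺]_out/[Na⁺]_in) with z = +1.
= (56.8/1) · log₁₀(140/20) = 56.80 · log₁₀(7)
= 56.80 · (0.8451) = 48.00 mV

48 mV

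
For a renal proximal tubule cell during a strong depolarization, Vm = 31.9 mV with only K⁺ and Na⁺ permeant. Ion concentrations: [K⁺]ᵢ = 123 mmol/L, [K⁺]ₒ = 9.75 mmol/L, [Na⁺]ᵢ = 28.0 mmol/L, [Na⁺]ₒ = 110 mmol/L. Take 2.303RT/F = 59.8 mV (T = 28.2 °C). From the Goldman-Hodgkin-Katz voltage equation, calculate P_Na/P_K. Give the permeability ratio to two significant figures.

Let α = P_Na/P_K. GHK: Vm = 59.8·log₁₀[(Kₒ + α·Naₒ)/(Kᵢ + α·Naᵢ)].
10^(Vm/59.8) = 10^(31.9/59.8) = 3.4154
So 3.4154·(Kᵢ + α·Naᵢ) = Kₒ + α·Naₒ → α = (3.4154·123.0 − 9.75) / (110.0 − 3.4154·28.0)
α = (420.1 − 9.75) / (110.0 − 95.63) = 410.3/14.37 = 28.56

29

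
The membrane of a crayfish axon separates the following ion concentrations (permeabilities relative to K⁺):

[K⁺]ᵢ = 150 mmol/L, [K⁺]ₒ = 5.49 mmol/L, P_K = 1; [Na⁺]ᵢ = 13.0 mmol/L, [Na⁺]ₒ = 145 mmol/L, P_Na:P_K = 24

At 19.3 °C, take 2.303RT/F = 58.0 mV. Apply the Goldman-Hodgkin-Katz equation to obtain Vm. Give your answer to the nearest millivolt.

51 mV

Vm = 58.0 · log₁₀[(Σ P·[cation]ₒ + Σ P·[anion]ᵢ) / (Σ P·[cation]ᵢ + Σ P·[anion]ₒ)]
Numerator = 1×5.49 + 24×145 = 3485
Denominator = 1×150 + 24×13.0 = 462
Vm = 58.0 · log₁₀(7.5444) = 58.0 × (0.8776) = 50.90 mV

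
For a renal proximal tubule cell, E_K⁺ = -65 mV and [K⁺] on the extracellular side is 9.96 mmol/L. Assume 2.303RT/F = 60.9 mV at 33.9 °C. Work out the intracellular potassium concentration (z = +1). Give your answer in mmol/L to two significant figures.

Nernst: E = (60.9/1) · log₁₀([out]/[in]), so log₁₀([out]/[in]) = -65.0 × 1 / 60.9 = -1.0673.
[out]/[in] = 10^(-1.0673) = 0.08564.
[in] = 9.96 / 0.08564 = 116.3 mmol/L.

120 mmol/L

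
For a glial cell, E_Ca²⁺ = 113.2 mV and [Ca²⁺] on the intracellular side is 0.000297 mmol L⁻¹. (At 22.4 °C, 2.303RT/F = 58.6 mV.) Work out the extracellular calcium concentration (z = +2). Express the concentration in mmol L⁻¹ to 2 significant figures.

Nernst: E = (58.6/2) · log₁₀([out]/[in]), so log₁₀([out]/[in]) = 113.2 × 2 / 58.6 = 3.8635.
[out]/[in] = 10^(3.8635) = 7303.
[out] = 7303 × 0.000297 = 2.169 mmol L⁻¹.

2.2 mmol L⁻¹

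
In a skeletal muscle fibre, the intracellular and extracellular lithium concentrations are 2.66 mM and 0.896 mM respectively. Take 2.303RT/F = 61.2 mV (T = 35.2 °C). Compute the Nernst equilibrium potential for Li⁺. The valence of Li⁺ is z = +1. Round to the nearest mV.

E = (61.2/z) · log₁₀([Li⁺]_out/[Li⁺]_in) with z = +1.
= (61.2/1) · log₁₀(0.896/2.66) = 61.20 · log₁₀(0.3368)
= 61.20 · (-0.4726) = -28.92 mV

-29 mV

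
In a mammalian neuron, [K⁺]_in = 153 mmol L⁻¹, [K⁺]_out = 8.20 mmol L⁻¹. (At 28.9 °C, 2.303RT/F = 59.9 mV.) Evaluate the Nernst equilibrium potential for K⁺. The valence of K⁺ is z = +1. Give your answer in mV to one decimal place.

E = (59.9/z) · log₁₀([K⁺]_out/[K⁺]_in) with z = +1.
= (59.9/1) · log₁₀(8.20/153) = 59.90 · log₁₀(0.05359)
= 59.90 · (-1.2709) = -76.13 mV

-76.1 mV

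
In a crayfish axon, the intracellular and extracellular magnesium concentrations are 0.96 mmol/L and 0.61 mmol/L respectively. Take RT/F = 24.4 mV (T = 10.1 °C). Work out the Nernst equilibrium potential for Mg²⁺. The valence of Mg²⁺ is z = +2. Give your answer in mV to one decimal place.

E = (24.4/z) · ln([Mg²⁺]_out/[Mg²⁺]_in) with z = +2.
= (24.4/2) · ln(0.61/0.96) = 12.20 · ln(0.6354)
= 12.20 · (-0.4535) = -5.53 mV

-5.5 mV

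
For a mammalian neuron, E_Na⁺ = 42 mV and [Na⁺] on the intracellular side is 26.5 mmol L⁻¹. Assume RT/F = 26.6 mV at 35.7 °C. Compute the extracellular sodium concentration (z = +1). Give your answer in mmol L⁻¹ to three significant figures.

129 mmol L⁻¹

Nernst: E = (26.6/1) · ln([out]/[in]), so ln([out]/[in]) = 42.0 × 1 / 26.6 = 1.5789.
[out]/[in] = e^(1.5789) = 4.85.
[out] = 4.85 × 26.5 = 128.5 mmol L⁻¹.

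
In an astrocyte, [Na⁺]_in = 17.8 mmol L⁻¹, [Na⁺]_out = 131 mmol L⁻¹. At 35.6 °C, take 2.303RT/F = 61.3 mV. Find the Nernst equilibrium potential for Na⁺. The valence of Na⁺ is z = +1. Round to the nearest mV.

53 mV

E = (61.3/z) · log₁₀([Na⁺]_out/[Na⁺]_in) with z = +1.
= (61.3/1) · log₁₀(131/17.8) = 61.30 · log₁₀(7.36)
= 61.30 · (0.8669) = 53.14 mV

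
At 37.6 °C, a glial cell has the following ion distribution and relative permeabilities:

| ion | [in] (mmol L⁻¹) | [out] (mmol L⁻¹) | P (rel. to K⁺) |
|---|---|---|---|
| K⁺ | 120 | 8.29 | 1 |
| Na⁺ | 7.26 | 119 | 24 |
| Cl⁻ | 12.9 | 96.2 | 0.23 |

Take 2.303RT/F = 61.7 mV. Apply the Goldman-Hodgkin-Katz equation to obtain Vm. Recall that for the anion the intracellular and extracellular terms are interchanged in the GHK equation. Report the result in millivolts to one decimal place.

Vm = 61.7 · log₁₀[(Σ P·[cation]ₒ + Σ P·[anion]ᵢ) / (Σ P·[cation]ᵢ + Σ P·[anion]ₒ)]
Numerator = 1×8.29 + 24×119 + 0.23×12.9 = 2867
Denominator = 1×120 + 24×7.26 + 0.23×96.2 = 316.4
Vm = 61.7 · log₁₀(9.0631) = 61.7 × (0.9573) = 59.06 mV

59.1 mV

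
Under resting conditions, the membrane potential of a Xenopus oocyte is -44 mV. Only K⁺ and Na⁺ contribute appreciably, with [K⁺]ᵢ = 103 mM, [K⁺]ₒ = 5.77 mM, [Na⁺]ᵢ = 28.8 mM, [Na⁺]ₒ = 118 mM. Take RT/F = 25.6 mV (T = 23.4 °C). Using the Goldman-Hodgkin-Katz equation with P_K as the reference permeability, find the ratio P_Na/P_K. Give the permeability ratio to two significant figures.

Let α = P_Na/P_K. GHK: Vm = 25.6·ln[(Kₒ + α·Naₒ)/(Kᵢ + α·Naᵢ)].
e^(Vm/25.6) = e^(-44.0/25.6) = 0.17929
So 0.17929·(Kᵢ + α·Naᵢ) = Kₒ + α·Naₒ → α = (0.17929·103.0 − 5.77) / (118.0 − 0.17929·28.8)
α = (18.47 − 5.77) / (118.0 − 5.164) = 12.7/112.8 = 0.1125

0.11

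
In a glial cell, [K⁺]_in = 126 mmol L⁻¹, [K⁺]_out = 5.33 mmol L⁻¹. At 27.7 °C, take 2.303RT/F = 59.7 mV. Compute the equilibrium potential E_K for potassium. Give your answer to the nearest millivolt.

-82 mV

E = (59.7/z) · log₁₀([K⁺]_out/[K⁺]_in) with z = +1.
= (59.7/1) · log₁₀(5.33/126) = 59.70 · log₁₀(0.0423)
= 59.70 · (-1.3736) = -82.01 mV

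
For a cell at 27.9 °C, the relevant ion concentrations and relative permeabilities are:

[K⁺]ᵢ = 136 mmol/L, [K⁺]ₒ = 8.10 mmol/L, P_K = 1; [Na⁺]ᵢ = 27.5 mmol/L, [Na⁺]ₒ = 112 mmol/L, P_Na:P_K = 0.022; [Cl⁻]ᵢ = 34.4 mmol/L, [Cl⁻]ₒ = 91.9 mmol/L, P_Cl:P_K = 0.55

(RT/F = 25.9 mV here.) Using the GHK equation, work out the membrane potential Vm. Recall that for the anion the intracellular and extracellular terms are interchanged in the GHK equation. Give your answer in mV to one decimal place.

-47.9 mV

Vm = 25.9 · ln[(Σ P·[cation]ₒ + Σ P·[anion]ᵢ) / (Σ P·[cation]ᵢ + Σ P·[anion]ₒ)]
Numerator = 1×8.10 + 0.022×112 + 0.55×34.4 = 29.48
Denominator = 1×136 + 0.022×27.5 + 0.55×91.9 = 187.2
Vm = 25.9 · ln(0.15754) = 25.9 × (-1.8481) = -47.86 mV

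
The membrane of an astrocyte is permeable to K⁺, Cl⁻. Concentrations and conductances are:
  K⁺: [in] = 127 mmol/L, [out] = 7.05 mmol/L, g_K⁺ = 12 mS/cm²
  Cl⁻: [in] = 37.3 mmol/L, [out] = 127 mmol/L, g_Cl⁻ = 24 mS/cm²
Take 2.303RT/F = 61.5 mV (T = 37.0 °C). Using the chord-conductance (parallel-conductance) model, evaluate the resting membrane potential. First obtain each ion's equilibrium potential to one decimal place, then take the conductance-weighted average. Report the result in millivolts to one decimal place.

-47.5 mV

E_K⁺ = (61.5/1)·log₁₀(7.05/127) = -77.2 mV
E_Cl⁻ = (61.5/-1)·log₁₀(127/37.3) = -32.7 mV
Vm = (Σ gᵢEᵢ)/(Σ gᵢ) = (12·-77.2 + 24·-32.7) / (12 + 24)
= -1711.20 / 36 = -47.53 mV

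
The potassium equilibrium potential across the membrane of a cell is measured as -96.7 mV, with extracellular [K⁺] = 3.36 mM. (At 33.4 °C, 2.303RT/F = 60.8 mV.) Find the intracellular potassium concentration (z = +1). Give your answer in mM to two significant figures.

130 mM

Nernst: E = (60.8/1) · log₁₀([out]/[in]), so log₁₀([out]/[in]) = -96.7 × 1 / 60.8 = -1.5905.
[out]/[in] = 10^(-1.5905) = 0.02568.
[in] = 3.36 / 0.02568 = 130.9 mM.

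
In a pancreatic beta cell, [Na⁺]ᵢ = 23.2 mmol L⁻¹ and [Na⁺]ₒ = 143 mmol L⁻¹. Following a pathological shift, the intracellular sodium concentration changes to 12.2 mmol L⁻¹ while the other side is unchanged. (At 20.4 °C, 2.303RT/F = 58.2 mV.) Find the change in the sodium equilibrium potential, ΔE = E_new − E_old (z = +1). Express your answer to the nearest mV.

16 mV

E_old = (58.2/1)·log₁₀(143/23.2) = 45.97 mV
E_new = (58.2/1)·log₁₀(143/12.2) = 62.21 mV
ΔE = 62.21 − (45.97) = 16.25 mV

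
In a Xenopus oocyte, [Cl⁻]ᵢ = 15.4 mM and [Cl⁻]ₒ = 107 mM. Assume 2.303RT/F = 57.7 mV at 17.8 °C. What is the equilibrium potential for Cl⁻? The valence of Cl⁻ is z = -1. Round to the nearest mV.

-49 mV

E = (57.7/z) · log₁₀([Cl⁻]_out/[Cl⁻]_in) with z = -1.
For an anion, dividing by z = -1 reverses the sign.
= (57.7/-1) · log₁₀(107/15.4) = -57.70 · log₁₀(6.948)
= -57.70 · (0.8419) = -48.58 mV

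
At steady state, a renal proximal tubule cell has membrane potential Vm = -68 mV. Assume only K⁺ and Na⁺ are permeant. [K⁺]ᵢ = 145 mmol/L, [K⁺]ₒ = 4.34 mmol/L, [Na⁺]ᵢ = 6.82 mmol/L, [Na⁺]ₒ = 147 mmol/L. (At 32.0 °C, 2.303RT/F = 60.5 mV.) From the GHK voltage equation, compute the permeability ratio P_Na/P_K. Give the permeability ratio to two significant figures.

Let α = P_Na/P_K. GHK: Vm = 60.5·log₁₀[(Kₒ + α·Naₒ)/(Kᵢ + α·Naᵢ)].
10^(Vm/60.5) = 10^(-68.0/60.5) = 0.075168
So 0.075168·(Kᵢ + α·Naᵢ) = Kₒ + α·Naₒ → α = (0.075168·145.0 − 4.34) / (147.0 − 0.075168·6.82)
α = (10.9 − 4.34) / (147.0 − 0.5126) = 6.559/146.5 = 0.04478

0.045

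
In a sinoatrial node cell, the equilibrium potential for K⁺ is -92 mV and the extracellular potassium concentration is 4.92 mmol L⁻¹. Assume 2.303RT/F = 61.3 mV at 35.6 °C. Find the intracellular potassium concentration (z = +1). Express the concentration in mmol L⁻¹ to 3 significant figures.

156 mmol L⁻¹

Nernst: E = (61.3/1) · log₁₀([out]/[in]), so log₁₀([out]/[in]) = -92.0 × 1 / 61.3 = -1.5008.
[out]/[in] = 10^(-1.5008) = 0.03156.
[in] = 4.92 / 0.03156 = 155.9 mmol L⁻¹.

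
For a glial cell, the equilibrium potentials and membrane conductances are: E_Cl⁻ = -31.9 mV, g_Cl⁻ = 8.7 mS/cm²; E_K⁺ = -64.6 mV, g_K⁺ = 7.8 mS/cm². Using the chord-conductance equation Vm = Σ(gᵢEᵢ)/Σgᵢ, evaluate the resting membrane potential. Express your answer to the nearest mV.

-47 mV

Σ gᵢEᵢ = 8.7·(-31.9) + 7.8·(-64.6) = -781.41
Σ gᵢ = 8.7 + 7.8 = 16.5
Vm = -781.41 / 16.5 = -47.36 mV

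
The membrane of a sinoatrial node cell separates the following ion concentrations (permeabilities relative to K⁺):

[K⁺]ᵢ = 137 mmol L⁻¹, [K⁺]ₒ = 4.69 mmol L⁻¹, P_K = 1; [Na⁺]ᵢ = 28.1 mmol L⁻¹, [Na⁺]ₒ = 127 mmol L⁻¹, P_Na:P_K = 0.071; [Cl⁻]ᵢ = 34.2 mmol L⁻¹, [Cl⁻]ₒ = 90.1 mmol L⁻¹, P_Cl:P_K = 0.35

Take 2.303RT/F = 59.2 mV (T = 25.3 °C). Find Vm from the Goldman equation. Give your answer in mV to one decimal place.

-48.7 mV

Vm = 59.2 · log₁₀[(Σ P·[cation]ₒ + Σ P·[anion]ᵢ) / (Σ P·[cation]ᵢ + Σ P·[anion]ₒ)]
Numerator = 1×4.69 + 0.071×127 + 0.35×34.2 = 25.68
Denominator = 1×137 + 0.071×28.1 + 0.35×90.1 = 170.5
Vm = 59.2 · log₁₀(0.15057) = 59.2 × (-0.8223) = -48.68 mV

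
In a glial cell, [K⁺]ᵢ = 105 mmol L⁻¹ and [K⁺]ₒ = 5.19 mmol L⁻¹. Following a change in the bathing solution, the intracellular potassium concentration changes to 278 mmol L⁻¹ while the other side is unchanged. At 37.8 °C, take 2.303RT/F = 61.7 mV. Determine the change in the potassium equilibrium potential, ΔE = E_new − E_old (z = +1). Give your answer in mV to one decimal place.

E_old = (61.7/1)·log₁₀(5.19/105) = -80.58 mV
E_new = (61.7/1)·log₁₀(5.19/278) = -106.67 mV
ΔE = -106.67 − (-80.58) = -26.09 mV

-26.1 mV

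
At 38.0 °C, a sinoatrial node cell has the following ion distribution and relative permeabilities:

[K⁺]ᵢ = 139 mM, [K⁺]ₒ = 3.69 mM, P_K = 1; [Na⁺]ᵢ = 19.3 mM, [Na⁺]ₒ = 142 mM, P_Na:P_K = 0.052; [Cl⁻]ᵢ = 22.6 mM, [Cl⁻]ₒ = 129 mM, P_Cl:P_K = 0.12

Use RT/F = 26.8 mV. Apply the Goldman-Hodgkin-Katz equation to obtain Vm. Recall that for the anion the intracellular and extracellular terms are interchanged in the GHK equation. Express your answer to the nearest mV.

-65 mV

Vm = 26.8 · ln[(Σ P·[cation]ₒ + Σ P·[anion]ᵢ) / (Σ P·[cation]ᵢ + Σ P·[anion]ₒ)]
Numerator = 1×3.69 + 0.052×142 + 0.12×22.6 = 13.79
Denominator = 1×139 + 0.052×19.3 + 0.12×129 = 155.5
Vm = 26.8 · ln(0.088665) = 26.8 × (-2.4229) = -64.93 mV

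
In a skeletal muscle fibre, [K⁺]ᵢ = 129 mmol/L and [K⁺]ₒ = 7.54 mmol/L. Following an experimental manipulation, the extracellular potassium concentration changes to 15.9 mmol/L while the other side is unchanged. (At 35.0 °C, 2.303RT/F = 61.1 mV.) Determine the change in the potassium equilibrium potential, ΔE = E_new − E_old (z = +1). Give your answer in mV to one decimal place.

19.8 mV

E_old = (61.1/1)·log₁₀(7.54/129) = -75.35 mV
E_new = (61.1/1)·log₁₀(15.9/129) = -55.55 mV
ΔE = -55.55 − (-75.35) = 19.80 mV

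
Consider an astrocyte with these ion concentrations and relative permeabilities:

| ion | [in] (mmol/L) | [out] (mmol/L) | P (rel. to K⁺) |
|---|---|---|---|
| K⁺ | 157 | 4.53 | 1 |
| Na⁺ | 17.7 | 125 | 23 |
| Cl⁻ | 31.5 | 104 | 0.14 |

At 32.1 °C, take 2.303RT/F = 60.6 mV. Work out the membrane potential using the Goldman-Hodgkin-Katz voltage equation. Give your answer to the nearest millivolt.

42 mV

Vm = 60.6 · log₁₀[(Σ P·[cation]ₒ + Σ P·[anion]ᵢ) / (Σ P·[cation]ᵢ + Σ P·[anion]ₒ)]
Numerator = 1×4.53 + 23×125 + 0.14×31.5 = 2884
Denominator = 1×157 + 23×17.7 + 0.14×104 = 578.7
Vm = 60.6 · log₁₀(4.9838) = 60.6 × (0.6976) = 42.27 mV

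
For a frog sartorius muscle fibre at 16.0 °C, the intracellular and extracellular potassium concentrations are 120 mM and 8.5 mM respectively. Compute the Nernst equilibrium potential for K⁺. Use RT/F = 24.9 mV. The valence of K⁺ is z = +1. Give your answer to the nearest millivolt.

E = (24.9/z) · ln([K⁺]_out/[K⁺]_in) with z = +1.
= (24.9/1) · ln(8.5/120) = 24.90 · ln(0.07083)
= 24.90 · (-2.6474) = -65.92 mV

-66 mV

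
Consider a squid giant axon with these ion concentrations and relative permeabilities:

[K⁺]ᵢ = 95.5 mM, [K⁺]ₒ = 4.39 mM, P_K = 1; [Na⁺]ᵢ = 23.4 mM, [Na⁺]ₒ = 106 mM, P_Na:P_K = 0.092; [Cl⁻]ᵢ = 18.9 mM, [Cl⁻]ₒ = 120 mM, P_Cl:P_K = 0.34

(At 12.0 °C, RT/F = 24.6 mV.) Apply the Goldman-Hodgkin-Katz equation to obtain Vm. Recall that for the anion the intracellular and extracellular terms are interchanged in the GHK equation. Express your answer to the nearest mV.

Vm = 24.6 · ln[(Σ P·[cation]ₒ + Σ P·[anion]ᵢ) / (Σ P·[cation]ᵢ + Σ P·[anion]ₒ)]
Numerator = 1×4.39 + 0.092×106 + 0.34×18.9 = 20.57
Denominator = 1×95.5 + 0.092×23.4 + 0.34×120 = 138.5
Vm = 24.6 · ln(0.14856) = 24.6 × (-1.9068) = -46.91 mV

-47 mV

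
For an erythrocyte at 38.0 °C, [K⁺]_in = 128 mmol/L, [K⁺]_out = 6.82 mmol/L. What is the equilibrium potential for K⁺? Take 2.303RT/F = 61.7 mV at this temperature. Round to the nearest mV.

-79 mV

E = (61.7/z) · log₁₀([K⁺]_out/[K⁺]_in) with z = +1.
= (61.7/1) · log₁₀(6.82/128) = 61.70 · log₁₀(0.05328)
= 61.70 · (-1.2734) = -78.57 mV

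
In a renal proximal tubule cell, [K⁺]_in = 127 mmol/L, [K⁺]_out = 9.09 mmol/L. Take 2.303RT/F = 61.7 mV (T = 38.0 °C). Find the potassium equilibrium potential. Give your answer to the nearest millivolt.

-71 mV

E = (61.7/z) · log₁₀([K⁺]_out/[K⁺]_in) with z = +1.
= (61.7/1) · log₁₀(9.09/127) = 61.70 · log₁₀(0.07157)
= 61.70 · (-1.1452) = -70.66 mV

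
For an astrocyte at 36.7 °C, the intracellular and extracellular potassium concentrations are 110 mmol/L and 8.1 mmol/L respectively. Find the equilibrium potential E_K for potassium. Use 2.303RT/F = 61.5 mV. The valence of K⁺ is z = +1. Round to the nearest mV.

E = (61.5/z) · log₁₀([K⁺]_out/[K⁺]_in) with z = +1.
= (61.5/1) · log₁₀(8.1/110) = 61.50 · log₁₀(0.07364)
= 61.50 · (-1.1329) = -69.67 mV

-70 mV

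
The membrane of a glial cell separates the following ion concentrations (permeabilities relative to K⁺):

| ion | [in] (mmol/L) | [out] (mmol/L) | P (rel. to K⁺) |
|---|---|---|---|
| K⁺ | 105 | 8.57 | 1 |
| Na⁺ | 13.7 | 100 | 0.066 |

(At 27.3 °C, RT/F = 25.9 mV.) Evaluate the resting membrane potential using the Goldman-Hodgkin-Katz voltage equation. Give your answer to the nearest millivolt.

Vm = 25.9 · ln[(Σ P·[cation]ₒ + Σ P·[anion]ᵢ) / (Σ P·[cation]ᵢ + Σ P·[anion]ₒ)]
Numerator = 1×8.57 + 0.066×100 = 15.17
Denominator = 1×105 + 0.066×13.7 = 105.9
Vm = 25.9 · ln(0.14324) = 25.9 × (-1.9432) = -50.33 mV

-50 mV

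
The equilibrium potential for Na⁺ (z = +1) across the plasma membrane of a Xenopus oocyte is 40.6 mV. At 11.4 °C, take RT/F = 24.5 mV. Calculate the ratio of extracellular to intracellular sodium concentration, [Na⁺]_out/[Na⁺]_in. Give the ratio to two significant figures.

5.2

ln([out]/[in]) = E·z/(24.5) = 40.6 × 1 / 24.5 = 1.6571
[out]/[in] = e^(1.6571) = 5.244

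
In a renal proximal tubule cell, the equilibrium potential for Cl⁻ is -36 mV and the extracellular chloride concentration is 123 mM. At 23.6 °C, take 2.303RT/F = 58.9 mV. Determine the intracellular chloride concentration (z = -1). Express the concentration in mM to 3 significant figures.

30.1 mM

Nernst: E = (58.9/-1) · log₁₀([out]/[in]), so log₁₀([out]/[in]) = -36.0 × -1 / 58.9 = 0.6112.
[out]/[in] = 10^(0.6112) = 4.085.
[in] = 123 / 4.085 = 30.11 mM.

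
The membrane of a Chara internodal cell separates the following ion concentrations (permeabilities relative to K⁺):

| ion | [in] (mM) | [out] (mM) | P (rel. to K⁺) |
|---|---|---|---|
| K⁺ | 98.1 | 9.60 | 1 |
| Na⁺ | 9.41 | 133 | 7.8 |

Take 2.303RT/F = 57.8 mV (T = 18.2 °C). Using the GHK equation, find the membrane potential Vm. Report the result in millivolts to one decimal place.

45.4 mV

Vm = 57.8 · log₁₀[(Σ P·[cation]ₒ + Σ P·[anion]ᵢ) / (Σ P·[cation]ᵢ + Σ P·[anion]ₒ)]
Numerator = 1×9.60 + 7.8×133 = 1047
Denominator = 1×98.1 + 7.8×9.41 = 171.5
Vm = 57.8 · log₁₀(6.105) = 57.8 × (0.7857) = 45.41 mV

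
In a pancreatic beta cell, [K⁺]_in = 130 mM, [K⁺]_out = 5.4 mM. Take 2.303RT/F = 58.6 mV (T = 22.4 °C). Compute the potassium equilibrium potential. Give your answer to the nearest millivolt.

E = (58.6/z) · log₁₀([K⁺]_out/[K⁺]_in) with z = +1.
= (58.6/1) · log₁₀(5.4/130) = 58.60 · log₁₀(0.04154)
= 58.60 · (-1.3815) = -80.96 mV

-81 mV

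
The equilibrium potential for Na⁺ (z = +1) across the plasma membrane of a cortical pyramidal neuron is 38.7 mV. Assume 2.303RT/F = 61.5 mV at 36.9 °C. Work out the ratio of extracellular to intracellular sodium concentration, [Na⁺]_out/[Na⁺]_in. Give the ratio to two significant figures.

log₁₀([out]/[in]) = E·z/(61.5) = 38.7 × 1 / 61.5 = 0.6293
[out]/[in] = 10^(0.6293) = 4.259

4.3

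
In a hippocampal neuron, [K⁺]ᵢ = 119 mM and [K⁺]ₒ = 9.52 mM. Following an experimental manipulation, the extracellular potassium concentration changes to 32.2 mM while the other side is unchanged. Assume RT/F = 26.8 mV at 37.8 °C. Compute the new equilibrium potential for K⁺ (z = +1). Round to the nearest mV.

After the shift: [K⁺]_out = 32.2, [K⁺]_in = 119 mM.
E_new = (26.8/1)·ln(32.2/119) = 26.80 · (-1.3072) = -35.03 mV

-35 mV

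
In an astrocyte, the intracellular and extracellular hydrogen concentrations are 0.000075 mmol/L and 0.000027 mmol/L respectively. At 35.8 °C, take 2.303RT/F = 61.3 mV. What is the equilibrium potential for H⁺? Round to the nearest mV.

E = (61.3/z) · log₁₀([H⁺]_out/[H⁺]_in) with z = +1.
= (61.3/1) · log₁₀(0.000027/0.000075) = 61.30 · log₁₀(0.36)
= 61.30 · (-0.4437) = -27.20 mV

-27 mV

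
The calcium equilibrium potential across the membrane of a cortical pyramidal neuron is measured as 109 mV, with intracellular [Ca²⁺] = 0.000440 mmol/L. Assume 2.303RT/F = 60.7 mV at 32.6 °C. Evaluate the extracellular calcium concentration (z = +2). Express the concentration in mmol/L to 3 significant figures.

1.72 mmol/L

Nernst: E = (60.7/2) · log₁₀([out]/[in]), so log₁₀([out]/[in]) = 109.0 × 2 / 60.7 = 3.5914.
[out]/[in] = 10^(3.5914) = 3903.
[out] = 3903 × 0.000440 = 1.717 mmol/L.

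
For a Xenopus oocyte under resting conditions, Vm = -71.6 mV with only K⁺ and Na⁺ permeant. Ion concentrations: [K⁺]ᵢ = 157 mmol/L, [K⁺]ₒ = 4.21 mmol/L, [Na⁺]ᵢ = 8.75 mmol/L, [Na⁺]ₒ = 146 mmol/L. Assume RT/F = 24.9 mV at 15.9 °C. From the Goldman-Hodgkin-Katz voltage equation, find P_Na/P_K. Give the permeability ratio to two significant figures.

Let α = P_Na/P_K. GHK: Vm = 24.9·ln[(Kₒ + α·Naₒ)/(Kᵢ + α·Naᵢ)].
e^(Vm/24.9) = e^(-71.6/24.9) = 0.056388
So 0.056388·(Kᵢ + α·Naᵢ) = Kₒ + α·Naₒ → α = (0.056388·157.0 − 4.21) / (146.0 − 0.056388·8.75)
α = (8.853 − 4.21) / (146.0 − 0.4934) = 4.643/145.5 = 0.03191

0.032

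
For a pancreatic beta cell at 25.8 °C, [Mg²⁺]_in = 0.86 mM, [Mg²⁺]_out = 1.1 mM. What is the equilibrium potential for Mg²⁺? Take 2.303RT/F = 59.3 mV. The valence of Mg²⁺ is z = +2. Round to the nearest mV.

3 mV

E = (59.3/z) · log₁₀([Mg²⁺]_out/[Mg²⁺]_in) with z = +2.
= (59.3/2) · log₁₀(1.1/0.86) = 29.65 · log₁₀(1.279)
= 29.65 · (0.1069) = 3.17 mV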